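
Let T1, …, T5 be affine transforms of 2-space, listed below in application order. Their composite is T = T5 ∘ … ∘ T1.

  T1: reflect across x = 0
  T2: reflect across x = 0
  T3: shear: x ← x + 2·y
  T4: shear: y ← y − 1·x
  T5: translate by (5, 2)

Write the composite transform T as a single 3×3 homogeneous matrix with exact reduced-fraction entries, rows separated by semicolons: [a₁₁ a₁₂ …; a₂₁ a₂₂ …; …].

T1 = [-1 0 0; 0 1 0; 0 0 1]
T2·T1 = [1 0 0; 0 1 0; 0 0 1]
T3·…·T1 = [1 2 0; 0 1 0; 0 0 1]
T4·…·T1 = [1 2 0; -1 -1 0; 0 0 1]
T5·…·T1 = [1 2 5; -1 -1 2; 0 0 1]

T = [1 2 5; -1 -1 2; 0 0 1]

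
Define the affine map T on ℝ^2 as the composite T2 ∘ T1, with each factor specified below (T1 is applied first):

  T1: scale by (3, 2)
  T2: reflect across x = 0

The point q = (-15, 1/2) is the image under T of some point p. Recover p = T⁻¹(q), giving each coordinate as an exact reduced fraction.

p = (5, 1/4)

T1 = [3 0 0; 0 2 0; 0 0 1]
T2·T1 = [-3 0 0; 0 2 0; 0 0 1]
det M = -6; M⁻¹ = [-1/3 0 0; 0 1/2 0; 0 0 1]
M⁻¹ · (-15, 1/2)ᵀ = (5, 1/4)ᵀ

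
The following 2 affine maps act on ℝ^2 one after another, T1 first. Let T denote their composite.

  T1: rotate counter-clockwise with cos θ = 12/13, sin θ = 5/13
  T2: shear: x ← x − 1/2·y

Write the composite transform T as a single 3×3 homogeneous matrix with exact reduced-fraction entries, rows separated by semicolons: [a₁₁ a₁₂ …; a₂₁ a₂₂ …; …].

T1 = [12/13 -5/13 0; 5/13 12/13 0; 0 0 1]
T2·T1 = [19/26 -11/13 0; 5/13 12/13 0; 0 0 1]

T = [19/26 -11/13 0; 5/13 12/13 0; 0 0 1]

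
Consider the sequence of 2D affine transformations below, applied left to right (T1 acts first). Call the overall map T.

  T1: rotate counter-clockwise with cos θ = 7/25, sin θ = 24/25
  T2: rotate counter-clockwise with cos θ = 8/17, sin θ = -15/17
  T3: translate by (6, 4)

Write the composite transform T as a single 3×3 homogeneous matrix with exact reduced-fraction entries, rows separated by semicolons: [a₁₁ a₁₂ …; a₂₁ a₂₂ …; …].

T = [416/425 -87/425 6; 87/425 416/425 4; 0 0 1]

T1 = [7/25 -24/25 0; 24/25 7/25 0; 0 0 1]
T2·T1 = [416/425 -87/425 0; 87/425 416/425 0; 0 0 1]
T3·…·T1 = [416/425 -87/425 6; 87/425 416/425 4; 0 0 1]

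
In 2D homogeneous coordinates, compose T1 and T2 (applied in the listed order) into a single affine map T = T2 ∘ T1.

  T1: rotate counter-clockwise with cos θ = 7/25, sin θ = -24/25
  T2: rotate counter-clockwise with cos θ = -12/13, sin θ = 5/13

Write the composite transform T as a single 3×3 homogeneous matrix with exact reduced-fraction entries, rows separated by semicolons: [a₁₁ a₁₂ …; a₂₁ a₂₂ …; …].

T1 = [7/25 24/25 0; -24/25 7/25 0; 0 0 1]
T2·T1 = [36/325 -323/325 0; 323/325 36/325 0; 0 0 1]

T = [36/325 -323/325 0; 323/325 36/325 0; 0 0 1]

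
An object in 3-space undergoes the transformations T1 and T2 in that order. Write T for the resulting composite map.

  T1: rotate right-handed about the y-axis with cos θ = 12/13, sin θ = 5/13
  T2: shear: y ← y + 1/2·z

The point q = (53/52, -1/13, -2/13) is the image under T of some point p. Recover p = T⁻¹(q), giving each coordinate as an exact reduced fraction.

T1 = [12/13 0 5/13 0; 0 1 0 0; -5/13 0 12/13 0; 0 0 0 1]
T2·T1 = [12/13 0 5/13 0; -5/26 1 6/13 0; -5/13 0 12/13 0; 0 0 0 1]
det M = 1; M⁻¹ = [12/13 0 -5/13 0; 0 1 -1/2 0; 5/13 0 12/13 0; 0 0 0 1]
M⁻¹ · (53/52, -1/13, -2/13)ᵀ = (1, 0, 1/4)ᵀ

p = (1, 0, 1/4)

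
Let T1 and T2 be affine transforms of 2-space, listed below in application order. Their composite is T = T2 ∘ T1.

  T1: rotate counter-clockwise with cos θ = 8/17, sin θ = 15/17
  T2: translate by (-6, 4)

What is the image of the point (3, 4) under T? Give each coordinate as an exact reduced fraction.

T(p) = (-138/17, 145/17)

T1 rotate counter-clockwise with cos θ = 8/17, sin θ = 15/17: (3, 4) → (-36/17, 77/17)
T2 translate by (-6, 4): (-36/17, 77/17) → (-138/17, 145/17)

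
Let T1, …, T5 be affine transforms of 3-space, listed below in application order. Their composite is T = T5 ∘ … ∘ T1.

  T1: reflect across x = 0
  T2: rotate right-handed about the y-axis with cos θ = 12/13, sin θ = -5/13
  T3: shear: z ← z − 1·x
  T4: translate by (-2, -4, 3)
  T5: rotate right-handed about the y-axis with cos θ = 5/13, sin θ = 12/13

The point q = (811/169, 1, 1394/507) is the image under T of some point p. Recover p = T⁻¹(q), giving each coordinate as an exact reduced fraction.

p = (-8/3, 5, 3)

T1 = [-1 0 0 0; 0 1 0 0; 0 0 1 0; 0 0 0 1]
T2·T1 = [-12/13 0 -5/13 0; 0 1 0 0; -5/13 0 12/13 0; 0 0 0 1]
T3·…·T1 = [-12/13 0 -5/13 0; 0 1 0 0; 7/13 0 17/13 0; 0 0 0 1]
T4·…·T1 = [-12/13 0 -5/13 -2; 0 1 0 -4; 7/13 0 17/13 3; 0 0 0 1]
T5·…·T1 = [24/169 0 179/169 2; 0 1 0 -4; 179/169 0 145/169 3; 0 0 0 1]
det M = -1; M⁻¹ = [-145/169 0 179/169 -19/13; 0 1 0 4; 179/169 0 -24/169 -22/13; 0 0 0 1]
M⁻¹ · (811/169, 1, 1394/507)ᵀ = (-8/3, 5, 3)ᵀ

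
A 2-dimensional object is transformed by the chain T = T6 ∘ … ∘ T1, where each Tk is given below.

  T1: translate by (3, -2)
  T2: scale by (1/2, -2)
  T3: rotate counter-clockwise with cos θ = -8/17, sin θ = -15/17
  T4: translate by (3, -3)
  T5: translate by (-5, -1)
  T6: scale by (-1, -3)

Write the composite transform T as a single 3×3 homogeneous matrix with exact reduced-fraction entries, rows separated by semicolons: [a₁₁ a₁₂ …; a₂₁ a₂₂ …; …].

T1 = [1 0 3; 0 1 -2; 0 0 1]
T2·T1 = [1/2 0 3/2; 0 -2 4; 0 0 1]
T3·…·T1 = [-4/17 -30/17 48/17; -15/34 16/17 -109/34; 0 0 1]
T4·…·T1 = [-4/17 -30/17 99/17; -15/34 16/17 -211/34; 0 0 1]
T5·…·T1 = [-4/17 -30/17 14/17; -15/34 16/17 -245/34; 0 0 1]
T6·…·T1 = [4/17 30/17 -14/17; 45/34 -48/17 735/34; 0 0 1]

T = [4/17 30/17 -14/17; 45/34 -48/17 735/34; 0 0 1]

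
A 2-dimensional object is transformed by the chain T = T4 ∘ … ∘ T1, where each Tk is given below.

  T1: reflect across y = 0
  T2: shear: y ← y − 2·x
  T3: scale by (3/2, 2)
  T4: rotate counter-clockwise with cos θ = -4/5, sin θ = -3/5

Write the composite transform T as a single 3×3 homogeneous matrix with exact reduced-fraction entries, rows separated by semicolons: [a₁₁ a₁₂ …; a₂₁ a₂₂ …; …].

T = [-18/5 -6/5 0; 23/10 8/5 0; 0 0 1]

T1 = [1 0 0; 0 -1 0; 0 0 1]
T2·T1 = [1 0 0; -2 -1 0; 0 0 1]
T3·…·T1 = [3/2 0 0; -4 -2 0; 0 0 1]
T4·…·T1 = [-18/5 -6/5 0; 23/10 8/5 0; 0 0 1]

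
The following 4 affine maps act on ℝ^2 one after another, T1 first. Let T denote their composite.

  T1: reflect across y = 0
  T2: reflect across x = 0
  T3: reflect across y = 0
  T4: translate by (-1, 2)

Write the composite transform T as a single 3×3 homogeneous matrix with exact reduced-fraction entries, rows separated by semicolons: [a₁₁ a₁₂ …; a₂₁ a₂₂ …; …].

T1 = [1 0 0; 0 -1 0; 0 0 1]
T2·T1 = [-1 0 0; 0 -1 0; 0 0 1]
T3·…·T1 = [-1 0 0; 0 1 0; 0 0 1]
T4·…·T1 = [-1 0 -1; 0 1 2; 0 0 1]

T = [-1 0 -1; 0 1 2; 0 0 1]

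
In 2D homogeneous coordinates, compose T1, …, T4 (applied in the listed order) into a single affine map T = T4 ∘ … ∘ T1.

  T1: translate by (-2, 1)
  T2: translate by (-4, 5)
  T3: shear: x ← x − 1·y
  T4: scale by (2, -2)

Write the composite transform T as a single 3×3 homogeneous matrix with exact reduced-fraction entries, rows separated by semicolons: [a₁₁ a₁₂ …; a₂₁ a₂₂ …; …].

T1 = [1 0 -2; 0 1 1; 0 0 1]
T2·T1 = [1 0 -6; 0 1 6; 0 0 1]
T3·…·T1 = [1 -1 -12; 0 1 6; 0 0 1]
T4·…·T1 = [2 -2 -24; 0 -2 -12; 0 0 1]

T = [2 -2 -24; 0 -2 -12; 0 0 1]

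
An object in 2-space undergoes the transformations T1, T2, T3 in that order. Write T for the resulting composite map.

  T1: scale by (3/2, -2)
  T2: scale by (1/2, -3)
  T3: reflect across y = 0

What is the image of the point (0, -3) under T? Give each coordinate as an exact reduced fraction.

T1 scale by (3/2, -2): (0, -3) → (0, 6)
T2 scale by (1/2, -3): (0, 6) → (0, -18)
T3 reflect across y = 0: (0, -18) → (0, 18)

T(p) = (0, 18)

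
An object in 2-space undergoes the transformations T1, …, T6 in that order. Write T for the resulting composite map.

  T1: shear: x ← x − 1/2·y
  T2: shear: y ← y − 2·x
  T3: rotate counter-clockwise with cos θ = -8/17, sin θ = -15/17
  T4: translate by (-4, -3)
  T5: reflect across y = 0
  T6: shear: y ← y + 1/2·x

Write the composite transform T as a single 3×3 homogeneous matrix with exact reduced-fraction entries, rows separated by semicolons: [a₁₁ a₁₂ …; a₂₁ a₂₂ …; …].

T = [-38/17 2 -4; -20/17 3/2 1; 0 0 1]

T1 = [1 -1/2 0; 0 1 0; 0 0 1]
T2·T1 = [1 -1/2 0; -2 2 0; 0 0 1]
T3·…·T1 = [-38/17 2 0; 1/17 -1/2 0; 0 0 1]
T4·…·T1 = [-38/17 2 -4; 1/17 -1/2 -3; 0 0 1]
T5·…·T1 = [-38/17 2 -4; -1/17 1/2 3; 0 0 1]
T6·…·T1 = [-38/17 2 -4; -20/17 3/2 1; 0 0 1]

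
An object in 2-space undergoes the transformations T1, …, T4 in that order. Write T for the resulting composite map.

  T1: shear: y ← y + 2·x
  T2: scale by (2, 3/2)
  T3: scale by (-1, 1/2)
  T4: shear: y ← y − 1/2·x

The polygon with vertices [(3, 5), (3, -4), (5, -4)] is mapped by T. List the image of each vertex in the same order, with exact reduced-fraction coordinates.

image vertices: (-6, 45/4), (-6, 9/2), (-10, 19/2)

T1 shear: y ← y + 2·x: (3, 5) → (3, 11); (3, -4) → (3, 2); (5, -4) → (5, 6)
T2 scale by (2, 3/2): (3, 11) → (6, 33/2); (3, 2) → (6, 3); (5, 6) → (10, 9)
T3 scale by (-1, 1/2): (6, 33/2) → (-6, 33/4); (6, 3) → (-6, 3/2); (10, 9) → (-10, 9/2)
T4 shear: y ← y − 1/2·x: (-6, 33/4) → (-6, 45/4); (-6, 3/2) → (-6, 9/2); (-10, 9/2) → (-10, 19/2)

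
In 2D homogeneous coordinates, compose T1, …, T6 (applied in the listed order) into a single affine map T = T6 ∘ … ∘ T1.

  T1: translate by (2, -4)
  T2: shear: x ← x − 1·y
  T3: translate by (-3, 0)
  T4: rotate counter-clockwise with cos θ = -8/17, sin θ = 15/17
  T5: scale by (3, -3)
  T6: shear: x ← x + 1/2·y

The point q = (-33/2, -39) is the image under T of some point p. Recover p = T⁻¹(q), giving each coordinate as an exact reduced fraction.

p = (5, -3)

T1 = [1 0 2; 0 1 -4; 0 0 1]
T2·T1 = [1 -1 6; 0 1 -4; 0 0 1]
T3·…·T1 = [1 -1 3; 0 1 -4; 0 0 1]
T4·…·T1 = [-8/17 -7/17 36/17; 15/17 -23/17 77/17; 0 0 1]
T5·…·T1 = [-24/17 -21/17 108/17; -45/17 69/17 -231/17; 0 0 1]
T6·…·T1 = [-93/34 27/34 -15/34; -45/17 69/17 -231/17; 0 0 1]
det M = -9; M⁻¹ = [-23/51 3/34 1; -5/17 31/102 4; 0 0 1]
M⁻¹ · (-33/2, -39)ᵀ = (5, -3)ᵀ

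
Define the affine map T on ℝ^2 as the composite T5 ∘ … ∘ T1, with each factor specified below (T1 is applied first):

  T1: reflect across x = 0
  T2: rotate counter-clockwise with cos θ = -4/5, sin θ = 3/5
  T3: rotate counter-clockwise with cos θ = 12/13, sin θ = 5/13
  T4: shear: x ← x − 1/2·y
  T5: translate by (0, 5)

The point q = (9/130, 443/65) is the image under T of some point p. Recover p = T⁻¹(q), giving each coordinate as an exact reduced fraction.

p = (1/2, -2)

T1 = [-1 0 0; 0 1 0; 0 0 1]
T2·T1 = [4/5 -3/5 0; -3/5 -4/5 0; 0 0 1]
T3·…·T1 = [63/65 -16/65 0; -16/65 -63/65 0; 0 0 1]
T4·…·T1 = [71/65 31/130 0; -16/65 -63/65 0; 0 0 1]
T5·…·T1 = [71/65 31/130 0; -16/65 -63/65 5; 0 0 1]
det M = -1; M⁻¹ = [63/65 31/130 -31/26; -16/65 -71/65 71/13; 0 0 1]
M⁻¹ · (9/130, 443/65)ᵀ = (1/2, -2)ᵀ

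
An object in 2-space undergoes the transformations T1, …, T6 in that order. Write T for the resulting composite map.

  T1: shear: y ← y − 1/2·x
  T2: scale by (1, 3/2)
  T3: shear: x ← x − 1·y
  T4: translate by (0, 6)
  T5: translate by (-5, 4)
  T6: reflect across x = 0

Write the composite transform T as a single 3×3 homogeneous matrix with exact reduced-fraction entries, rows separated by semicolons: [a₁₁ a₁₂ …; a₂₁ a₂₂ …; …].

T = [-7/4 3/2 5; -3/4 3/2 10; 0 0 1]

T1 = [1 0 0; -1/2 1 0; 0 0 1]
T2·T1 = [1 0 0; -3/4 3/2 0; 0 0 1]
T3·…·T1 = [7/4 -3/2 0; -3/4 3/2 0; 0 0 1]
T4·…·T1 = [7/4 -3/2 0; -3/4 3/2 6; 0 0 1]
T5·…·T1 = [7/4 -3/2 -5; -3/4 3/2 10; 0 0 1]
T6·…·T1 = [-7/4 3/2 5; -3/4 3/2 10; 0 0 1]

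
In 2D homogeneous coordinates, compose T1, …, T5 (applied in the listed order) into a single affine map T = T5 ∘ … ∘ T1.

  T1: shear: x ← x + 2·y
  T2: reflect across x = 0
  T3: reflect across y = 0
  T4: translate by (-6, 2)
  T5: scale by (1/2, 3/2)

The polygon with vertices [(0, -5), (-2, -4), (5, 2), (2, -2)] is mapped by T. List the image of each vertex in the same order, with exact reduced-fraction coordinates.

image vertices: (2, 21/2), (2, 9), (-15/2, 0), (-2, 6)

T1 shear: x ← x + 2·y: (0, -5) → (-10, -5); (-2, -4) → (-10, -4); (5, 2) → (9, 2); (2, -2) → (-2, -2)
T2 reflect across x = 0: (-10, -5) → (10, -5); (-10, -4) → (10, -4); (9, 2) → (-9, 2); (-2, -2) → (2, -2)
T3 reflect across y = 0: (10, -5) → (10, 5); (10, -4) → (10, 4); (-9, 2) → (-9, -2); (2, -2) → (2, 2)
T4 translate by (-6, 2): (10, 5) → (4, 7); (10, 4) → (4, 6); (-9, -2) → (-15, 0); (2, 2) → (-4, 4)
T5 scale by (1/2, 3/2): (4, 7) → (2, 21/2); (4, 6) → (2, 9); (-15, 0) → (-15/2, 0); (-4, 4) → (-2, 6)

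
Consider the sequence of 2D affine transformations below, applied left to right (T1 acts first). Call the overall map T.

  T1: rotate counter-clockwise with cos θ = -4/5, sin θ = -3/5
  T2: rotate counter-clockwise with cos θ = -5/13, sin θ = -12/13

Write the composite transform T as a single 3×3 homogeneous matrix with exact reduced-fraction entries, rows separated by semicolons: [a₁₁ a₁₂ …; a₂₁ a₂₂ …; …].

T = [-16/65 -63/65 0; 63/65 -16/65 0; 0 0 1]

T1 = [-4/5 3/5 0; -3/5 -4/5 0; 0 0 1]
T2·T1 = [-16/65 -63/65 0; 63/65 -16/65 0; 0 0 1]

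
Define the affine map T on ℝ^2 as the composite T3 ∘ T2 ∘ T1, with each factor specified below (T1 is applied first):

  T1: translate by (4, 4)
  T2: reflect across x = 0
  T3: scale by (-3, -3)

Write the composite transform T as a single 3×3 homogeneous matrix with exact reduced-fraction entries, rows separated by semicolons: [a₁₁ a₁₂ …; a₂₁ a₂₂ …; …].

T = [3 0 12; 0 -3 -12; 0 0 1]

T1 = [1 0 4; 0 1 4; 0 0 1]
T2·T1 = [-1 0 -4; 0 1 4; 0 0 1]
T3·…·T1 = [3 0 12; 0 -3 -12; 0 0 1]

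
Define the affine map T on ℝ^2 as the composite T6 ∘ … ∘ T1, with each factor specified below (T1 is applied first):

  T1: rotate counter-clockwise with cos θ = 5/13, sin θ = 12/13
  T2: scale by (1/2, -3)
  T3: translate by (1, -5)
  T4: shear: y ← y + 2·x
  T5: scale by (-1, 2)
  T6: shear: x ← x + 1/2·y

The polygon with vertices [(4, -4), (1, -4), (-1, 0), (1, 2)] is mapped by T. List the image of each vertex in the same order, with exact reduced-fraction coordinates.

T1 rotate counter-clockwise with cos θ = 5/13, sin θ = 12/13: (4, -4) → (68/13, 28/13); (1, -4) → (53/13, -8/13); (-1, 0) → (-5/13, -12/13); (1, 2) → (-19/13, 22/13)
T2 scale by (1/2, -3): (68/13, 28/13) → (34/13, -84/13); (53/13, -8/13) → (53/26, 24/13); (-5/13, -12/13) → (-5/26, 36/13); (-19/13, 22/13) → (-19/26, -66/13)
T3 translate by (1, -5): (34/13, -84/13) → (47/13, -149/13); (53/26, 24/13) → (79/26, -41/13); (-5/26, 36/13) → (21/26, -29/13); (-19/26, -66/13) → (7/26, -131/13)
T4 shear: y ← y + 2·x: (47/13, -149/13) → (47/13, -55/13); (79/26, -41/13) → (79/26, 38/13); (21/26, -29/13) → (21/26, -8/13); (7/26, -131/13) → (7/26, -124/13)
T5 scale by (-1, 2): (47/13, -55/13) → (-47/13, -110/13); (79/26, 38/13) → (-79/26, 76/13); (21/26, -8/13) → (-21/26, -16/13); (7/26, -124/13) → (-7/26, -248/13)
T6 shear: x ← x + 1/2·y: (-47/13, -110/13) → (-102/13, -110/13); (-79/26, 76/13) → (-3/26, 76/13); (-21/26, -16/13) → (-37/26, -16/13); (-7/26, -248/13) → (-255/26, -248/13)

image vertices: (-102/13, -110/13), (-3/26, 76/13), (-37/26, -16/13), (-255/26, -248/13)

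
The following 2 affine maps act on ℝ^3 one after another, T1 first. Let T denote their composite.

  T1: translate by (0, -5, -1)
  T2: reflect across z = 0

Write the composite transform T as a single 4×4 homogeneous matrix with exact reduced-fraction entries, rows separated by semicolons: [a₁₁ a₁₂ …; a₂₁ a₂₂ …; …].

T = [1 0 0 0; 0 1 0 -5; 0 0 -1 1; 0 0 0 1]

T1 = [1 0 0 0; 0 1 0 -5; 0 0 1 -1; 0 0 0 1]
T2·T1 = [1 0 0 0; 0 1 0 -5; 0 0 -1 1; 0 0 0 1]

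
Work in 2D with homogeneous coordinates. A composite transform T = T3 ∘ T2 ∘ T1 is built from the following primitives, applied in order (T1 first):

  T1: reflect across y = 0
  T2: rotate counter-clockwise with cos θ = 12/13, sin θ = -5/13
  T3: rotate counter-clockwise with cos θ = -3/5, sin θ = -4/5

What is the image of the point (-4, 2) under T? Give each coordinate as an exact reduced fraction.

T(p) = (158/65, 244/65)

T1 reflect across y = 0: (-4, 2) → (-4, -2)
T2 rotate counter-clockwise with cos θ = 12/13, sin θ = -5/13: (-4, -2) → (-58/13, -4/13)
T3 rotate counter-clockwise with cos θ = -3/5, sin θ = -4/5: (-58/13, -4/13) → (158/65, 244/65)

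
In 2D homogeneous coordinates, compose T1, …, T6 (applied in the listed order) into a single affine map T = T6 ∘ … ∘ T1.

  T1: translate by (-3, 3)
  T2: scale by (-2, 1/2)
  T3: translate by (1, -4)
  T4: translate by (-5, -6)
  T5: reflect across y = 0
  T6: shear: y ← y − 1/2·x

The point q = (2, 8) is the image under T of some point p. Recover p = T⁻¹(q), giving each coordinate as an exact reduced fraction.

T1 = [1 0 -3; 0 1 3; 0 0 1]
T2·T1 = [-2 0 6; 0 1/2 3/2; 0 0 1]
T3·…·T1 = [-2 0 7; 0 1/2 -5/2; 0 0 1]
T4·…·T1 = [-2 0 2; 0 1/2 -17/2; 0 0 1]
T5·…·T1 = [-2 0 2; 0 -1/2 17/2; 0 0 1]
T6·…·T1 = [-2 0 2; 1 -1/2 15/2; 0 0 1]
det M = 1; M⁻¹ = [-1/2 0 1; -1 -2 17; 0 0 1]
M⁻¹ · (2, 8)ᵀ = (0, -1)ᵀ

p = (0, -1)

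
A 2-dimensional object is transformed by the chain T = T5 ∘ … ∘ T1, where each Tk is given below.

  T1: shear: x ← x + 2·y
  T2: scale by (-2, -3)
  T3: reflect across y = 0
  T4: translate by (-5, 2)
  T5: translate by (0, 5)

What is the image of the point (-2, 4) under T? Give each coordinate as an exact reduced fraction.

T(p) = (-17, 19)

T1 shear: x ← x + 2·y: (-2, 4) → (6, 4)
T2 scale by (-2, -3): (6, 4) → (-12, -12)
T3 reflect across y = 0: (-12, -12) → (-12, 12)
T4 translate by (-5, 2): (-12, 12) → (-17, 14)
T5 translate by (0, 5): (-17, 14) → (-17, 19)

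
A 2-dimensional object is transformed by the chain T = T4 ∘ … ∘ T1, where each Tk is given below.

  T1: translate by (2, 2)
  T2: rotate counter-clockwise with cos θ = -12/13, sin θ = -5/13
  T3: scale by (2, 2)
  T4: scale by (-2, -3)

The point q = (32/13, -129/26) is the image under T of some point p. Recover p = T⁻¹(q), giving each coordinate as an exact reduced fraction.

T1 = [1 0 2; 0 1 2; 0 0 1]
T2·T1 = [-12/13 5/13 -14/13; -5/13 -12/13 -34/13; 0 0 1]
T3·…·T1 = [-24/13 10/13 -28/13; -10/13 -24/13 -68/13; 0 0 1]
T4·…·T1 = [48/13 -20/13 56/13; 30/13 72/13 204/13; 0 0 1]
det M = 24; M⁻¹ = [3/13 5/78 -2; -5/52 2/13 -2; 0 0 1]
M⁻¹ · (32/13, -129/26)ᵀ = (-7/4, -3)ᵀ

p = (-7/4, -3)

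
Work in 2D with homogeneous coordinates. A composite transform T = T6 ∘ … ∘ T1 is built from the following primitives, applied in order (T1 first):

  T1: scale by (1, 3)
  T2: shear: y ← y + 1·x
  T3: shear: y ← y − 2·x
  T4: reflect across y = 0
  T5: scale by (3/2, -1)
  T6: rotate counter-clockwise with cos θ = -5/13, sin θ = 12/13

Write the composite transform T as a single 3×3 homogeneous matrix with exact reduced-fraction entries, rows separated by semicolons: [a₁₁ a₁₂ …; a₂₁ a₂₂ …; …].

T = [9/26 -36/13 0; 23/13 -15/13 0; 0 0 1]

T1 = [1 0 0; 0 3 0; 0 0 1]
T2·T1 = [1 0 0; 1 3 0; 0 0 1]
T3·…·T1 = [1 0 0; -1 3 0; 0 0 1]
T4·…·T1 = [1 0 0; 1 -3 0; 0 0 1]
T5·…·T1 = [3/2 0 0; -1 3 0; 0 0 1]
T6·…·T1 = [9/26 -36/13 0; 23/13 -15/13 0; 0 0 1]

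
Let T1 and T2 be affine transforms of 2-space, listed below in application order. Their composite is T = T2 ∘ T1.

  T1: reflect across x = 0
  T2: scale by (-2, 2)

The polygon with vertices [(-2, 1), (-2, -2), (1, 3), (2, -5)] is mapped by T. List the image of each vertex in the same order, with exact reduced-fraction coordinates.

image vertices: (-4, 2), (-4, -4), (2, 6), (4, -10)

T1 reflect across x = 0: (-2, 1) → (2, 1); (-2, -2) → (2, -2); (1, 3) → (-1, 3); (2, -5) → (-2, -5)
T2 scale by (-2, 2): (2, 1) → (-4, 2); (2, -2) → (-4, -4); (-1, 3) → (2, 6); (-2, -5) → (4, -10)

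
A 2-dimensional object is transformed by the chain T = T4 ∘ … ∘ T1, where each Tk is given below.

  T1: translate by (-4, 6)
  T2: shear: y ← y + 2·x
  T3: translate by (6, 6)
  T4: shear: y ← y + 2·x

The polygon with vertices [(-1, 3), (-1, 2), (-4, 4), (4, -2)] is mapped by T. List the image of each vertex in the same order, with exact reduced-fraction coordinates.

T1 translate by (-4, 6): (-1, 3) → (-5, 9); (-1, 2) → (-5, 8); (-4, 4) → (-8, 10); (4, -2) → (0, 4)
T2 shear: y ← y + 2·x: (-5, 9) → (-5, -1); (-5, 8) → (-5, -2); (-8, 10) → (-8, -6); (0, 4) → (0, 4)
T3 translate by (6, 6): (-5, -1) → (1, 5); (-5, -2) → (1, 4); (-8, -6) → (-2, 0); (0, 4) → (6, 10)
T4 shear: y ← y + 2·x: (1, 5) → (1, 7); (1, 4) → (1, 6); (-2, 0) → (-2, -4); (6, 10) → (6, 22)

image vertices: (1, 7), (1, 6), (-2, -4), (6, 22)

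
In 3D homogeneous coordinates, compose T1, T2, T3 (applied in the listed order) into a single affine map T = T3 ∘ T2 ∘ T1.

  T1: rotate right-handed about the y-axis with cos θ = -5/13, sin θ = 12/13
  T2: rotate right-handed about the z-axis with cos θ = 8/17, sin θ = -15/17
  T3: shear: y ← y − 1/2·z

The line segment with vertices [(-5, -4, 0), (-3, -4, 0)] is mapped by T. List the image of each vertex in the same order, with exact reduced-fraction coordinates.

T1 rotate right-handed about the y-axis with cos θ = -5/13, sin θ = 12/13: (-5, -4, 0) → (25/13, -4, 60/13); (-3, -4, 0) → (15/13, -4, 36/13)
T2 rotate right-handed about the z-axis with cos θ = 8/17, sin θ = -15/17: (25/13, -4, 60/13) → (-580/221, -791/221, 60/13); (15/13, -4, 36/13) → (-660/221, -641/221, 36/13)
T3 shear: y ← y − 1/2·z: (-580/221, -791/221, 60/13) → (-580/221, -1301/221, 60/13); (-660/221, -641/221, 36/13) → (-660/221, -947/221, 36/13)

image vertices: (-580/221, -1301/221, 60/13), (-660/221, -947/221, 36/13)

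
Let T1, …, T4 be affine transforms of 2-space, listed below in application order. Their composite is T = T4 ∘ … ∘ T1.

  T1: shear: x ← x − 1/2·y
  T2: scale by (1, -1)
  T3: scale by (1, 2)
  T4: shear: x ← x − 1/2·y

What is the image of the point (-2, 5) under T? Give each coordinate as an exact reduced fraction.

T(p) = (1/2, -10)

T1 shear: x ← x − 1/2·y: (-2, 5) → (-9/2, 5)
T2 scale by (1, -1): (-9/2, 5) → (-9/2, -5)
T3 scale by (1, 2): (-9/2, -5) → (-9/2, -10)
T4 shear: x ← x − 1/2·y: (-9/2, -10) → (1/2, -10)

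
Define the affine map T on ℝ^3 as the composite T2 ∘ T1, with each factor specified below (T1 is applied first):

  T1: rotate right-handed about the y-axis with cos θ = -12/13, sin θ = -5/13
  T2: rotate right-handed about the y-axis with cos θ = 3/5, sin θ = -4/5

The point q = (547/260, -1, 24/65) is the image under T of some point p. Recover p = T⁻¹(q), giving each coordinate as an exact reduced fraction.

T1 = [-12/13 0 -5/13 0; 0 1 0 0; 5/13 0 -12/13 0; 0 0 0 1]
T2·T1 = [-56/65 0 33/65 0; 0 1 0 0; -33/65 0 -56/65 0; 0 0 0 1]
det M = 1; M⁻¹ = [-56/65 0 -33/65 0; 0 1 0 0; 33/65 0 -56/65 0; 0 0 0 1]
M⁻¹ · (547/260, -1, 24/65)ᵀ = (-2, -1, 3/4)ᵀ

p = (-2, -1, 3/4)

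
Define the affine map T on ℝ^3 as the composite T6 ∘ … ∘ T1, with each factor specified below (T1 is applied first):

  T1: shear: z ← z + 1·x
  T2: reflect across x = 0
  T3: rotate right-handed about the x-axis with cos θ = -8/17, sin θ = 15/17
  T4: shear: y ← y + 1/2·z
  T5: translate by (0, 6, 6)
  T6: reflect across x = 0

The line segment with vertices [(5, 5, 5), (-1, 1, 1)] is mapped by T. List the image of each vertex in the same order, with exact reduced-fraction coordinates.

T1 shear: z ← z + 1·x: (5, 5, 5) → (5, 5, 10); (-1, 1, 1) → (-1, 1, 0)
T2 reflect across x = 0: (5, 5, 10) → (-5, 5, 10); (-1, 1, 0) → (1, 1, 0)
T3 rotate right-handed about the x-axis with cos θ = -8/17, sin θ = 15/17: (-5, 5, 10) → (-5, -190/17, -5/17); (1, 1, 0) → (1, -8/17, 15/17)
T4 shear: y ← y + 1/2·z: (-5, -190/17, -5/17) → (-5, -385/34, -5/17); (1, -8/17, 15/17) → (1, -1/34, 15/17)
T5 translate by (0, 6, 6): (-5, -385/34, -5/17) → (-5, -181/34, 97/17); (1, -1/34, 15/17) → (1, 203/34, 117/17)
T6 reflect across x = 0: (-5, -181/34, 97/17) → (5, -181/34, 97/17); (1, 203/34, 117/17) → (-1, 203/34, 117/17)

image vertices: (5, -181/34, 97/17), (-1, 203/34, 117/17)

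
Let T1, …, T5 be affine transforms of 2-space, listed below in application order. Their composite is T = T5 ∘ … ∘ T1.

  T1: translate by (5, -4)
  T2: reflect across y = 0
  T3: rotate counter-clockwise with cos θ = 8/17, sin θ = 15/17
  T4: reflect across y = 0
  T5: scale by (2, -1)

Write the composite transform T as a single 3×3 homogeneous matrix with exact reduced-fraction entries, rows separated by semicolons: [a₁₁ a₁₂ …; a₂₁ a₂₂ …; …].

T = [16/17 30/17 -40/17; 15/17 -8/17 107/17; 0 0 1]

T1 = [1 0 5; 0 1 -4; 0 0 1]
T2·T1 = [1 0 5; 0 -1 4; 0 0 1]
T3·…·T1 = [8/17 15/17 -20/17; 15/17 -8/17 107/17; 0 0 1]
T4·…·T1 = [8/17 15/17 -20/17; -15/17 8/17 -107/17; 0 0 1]
T5·…·T1 = [16/17 30/17 -40/17; 15/17 -8/17 107/17; 0 0 1]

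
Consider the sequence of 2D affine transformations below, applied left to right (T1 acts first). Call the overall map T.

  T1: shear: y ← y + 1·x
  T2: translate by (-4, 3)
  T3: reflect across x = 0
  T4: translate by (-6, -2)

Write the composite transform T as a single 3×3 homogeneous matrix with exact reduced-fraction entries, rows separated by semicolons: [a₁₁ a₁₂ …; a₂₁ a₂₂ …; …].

T = [-1 0 -2; 1 1 1; 0 0 1]

T1 = [1 0 0; 1 1 0; 0 0 1]
T2·T1 = [1 0 -4; 1 1 3; 0 0 1]
T3·…·T1 = [-1 0 4; 1 1 3; 0 0 1]
T4·…·T1 = [-1 0 -2; 1 1 1; 0 0 1]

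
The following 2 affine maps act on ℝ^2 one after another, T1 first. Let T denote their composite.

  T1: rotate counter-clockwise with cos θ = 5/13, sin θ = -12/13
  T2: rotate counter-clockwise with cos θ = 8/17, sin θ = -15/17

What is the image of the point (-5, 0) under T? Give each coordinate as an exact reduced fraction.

T1 rotate counter-clockwise with cos θ = 5/13, sin θ = -12/13: (-5, 0) → (-25/13, 60/13)
T2 rotate counter-clockwise with cos θ = 8/17, sin θ = -15/17: (-25/13, 60/13) → (700/221, 855/221)

T(p) = (700/221, 855/221)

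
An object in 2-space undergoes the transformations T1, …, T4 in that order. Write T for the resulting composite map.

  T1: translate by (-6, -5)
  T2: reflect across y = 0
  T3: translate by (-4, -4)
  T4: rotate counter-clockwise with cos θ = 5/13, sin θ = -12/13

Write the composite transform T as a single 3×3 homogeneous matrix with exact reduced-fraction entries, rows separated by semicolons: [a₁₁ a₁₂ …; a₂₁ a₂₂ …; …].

T = [5/13 -12/13 -38/13; -12/13 -5/13 125/13; 0 0 1]

T1 = [1 0 -6; 0 1 -5; 0 0 1]
T2·T1 = [1 0 -6; 0 -1 5; 0 0 1]
T3·…·T1 = [1 0 -10; 0 -1 1; 0 0 1]
T4·…·T1 = [5/13 -12/13 -38/13; -12/13 -5/13 125/13; 0 0 1]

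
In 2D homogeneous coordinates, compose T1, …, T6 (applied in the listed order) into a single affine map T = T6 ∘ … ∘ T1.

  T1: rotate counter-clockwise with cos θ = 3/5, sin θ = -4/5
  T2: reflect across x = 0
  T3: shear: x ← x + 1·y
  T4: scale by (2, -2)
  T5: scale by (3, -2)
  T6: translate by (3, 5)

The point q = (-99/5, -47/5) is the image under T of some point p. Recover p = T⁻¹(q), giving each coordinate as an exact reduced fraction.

p = (3, -2)

T1 = [3/5 4/5 0; -4/5 3/5 0; 0 0 1]
T2·T1 = [-3/5 -4/5 0; -4/5 3/5 0; 0 0 1]
T3·…·T1 = [-7/5 -1/5 0; -4/5 3/5 0; 0 0 1]
T4·…·T1 = [-14/5 -2/5 0; 8/5 -6/5 0; 0 0 1]
T5·…·T1 = [-42/5 -6/5 0; -16/5 12/5 0; 0 0 1]
T6·…·T1 = [-42/5 -6/5 3; -16/5 12/5 5; 0 0 1]
det M = -24; M⁻¹ = [-1/10 -1/20 11/20; -2/15 7/20 -27/20; 0 0 1]
M⁻¹ · (-99/5, -47/5)ᵀ = (3, -2)ᵀ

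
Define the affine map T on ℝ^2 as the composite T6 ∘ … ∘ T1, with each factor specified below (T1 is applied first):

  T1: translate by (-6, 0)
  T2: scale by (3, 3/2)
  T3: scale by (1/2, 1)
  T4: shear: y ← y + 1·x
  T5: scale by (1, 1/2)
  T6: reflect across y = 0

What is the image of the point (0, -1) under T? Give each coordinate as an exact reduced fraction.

T1 translate by (-6, 0): (0, -1) → (-6, -1)
T2 scale by (3, 3/2): (-6, -1) → (-18, -3/2)
T3 scale by (1/2, 1): (-18, -3/2) → (-9, -3/2)
T4 shear: y ← y + 1·x: (-9, -3/2) → (-9, -21/2)
T5 scale by (1, 1/2): (-9, -21/2) → (-9, -21/4)
T6 reflect across y = 0: (-9, -21/4) → (-9, 21/4)

T(p) = (-9, 21/4)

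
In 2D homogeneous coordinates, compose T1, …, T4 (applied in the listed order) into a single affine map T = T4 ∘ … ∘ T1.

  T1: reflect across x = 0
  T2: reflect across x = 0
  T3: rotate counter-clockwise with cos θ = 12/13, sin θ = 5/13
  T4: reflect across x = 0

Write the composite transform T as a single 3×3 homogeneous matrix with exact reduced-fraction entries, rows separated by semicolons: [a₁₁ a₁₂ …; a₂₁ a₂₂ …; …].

T = [-12/13 5/13 0; 5/13 12/13 0; 0 0 1]

T1 = [-1 0 0; 0 1 0; 0 0 1]
T2·T1 = [1 0 0; 0 1 0; 0 0 1]
T3·…·T1 = [12/13 -5/13 0; 5/13 12/13 0; 0 0 1]
T4·…·T1 = [-12/13 5/13 0; 5/13 12/13 0; 0 0 1]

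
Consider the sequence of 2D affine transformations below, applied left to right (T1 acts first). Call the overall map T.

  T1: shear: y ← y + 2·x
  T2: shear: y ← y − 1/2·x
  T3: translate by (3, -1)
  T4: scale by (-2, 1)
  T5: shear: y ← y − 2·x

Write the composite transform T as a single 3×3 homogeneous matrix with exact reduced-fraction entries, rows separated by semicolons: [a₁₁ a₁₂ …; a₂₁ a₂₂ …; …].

T = [-2 0 -6; 11/2 1 11; 0 0 1]

T1 = [1 0 0; 2 1 0; 0 0 1]
T2·T1 = [1 0 0; 3/2 1 0; 0 0 1]
T3·…·T1 = [1 0 3; 3/2 1 -1; 0 0 1]
T4·…·T1 = [-2 0 -6; 3/2 1 -1; 0 0 1]
T5·…·T1 = [-2 0 -6; 11/2 1 11; 0 0 1]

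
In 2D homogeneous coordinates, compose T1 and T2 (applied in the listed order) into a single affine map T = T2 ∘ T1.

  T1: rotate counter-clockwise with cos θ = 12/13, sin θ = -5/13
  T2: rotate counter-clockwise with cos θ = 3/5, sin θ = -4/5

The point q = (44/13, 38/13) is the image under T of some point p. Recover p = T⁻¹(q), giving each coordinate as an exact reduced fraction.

T1 = [12/13 5/13 0; -5/13 12/13 0; 0 0 1]
T2·T1 = [16/65 63/65 0; -63/65 16/65 0; 0 0 1]
det M = 1; M⁻¹ = [16/65 -63/65 0; 63/65 16/65 0; 0 0 1]
M⁻¹ · (44/13, 38/13)ᵀ = (-2, 4)ᵀ

p = (-2, 4)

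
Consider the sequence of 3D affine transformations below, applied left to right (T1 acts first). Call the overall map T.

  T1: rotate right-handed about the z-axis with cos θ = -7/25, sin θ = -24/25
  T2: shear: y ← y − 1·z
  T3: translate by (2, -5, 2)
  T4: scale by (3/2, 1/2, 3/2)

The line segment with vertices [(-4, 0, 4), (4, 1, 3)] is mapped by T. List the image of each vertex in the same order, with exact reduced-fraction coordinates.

T1 rotate right-handed about the z-axis with cos θ = -7/25, sin θ = -24/25: (-4, 0, 4) → (28/25, 96/25, 4); (4, 1, 3) → (-4/25, -103/25, 3)
T2 shear: y ← y − 1·z: (28/25, 96/25, 4) → (28/25, -4/25, 4); (-4/25, -103/25, 3) → (-4/25, -178/25, 3)
T3 translate by (2, -5, 2): (28/25, -4/25, 4) → (78/25, -129/25, 6); (-4/25, -178/25, 3) → (46/25, -303/25, 5)
T4 scale by (3/2, 1/2, 3/2): (78/25, -129/25, 6) → (117/25, -129/50, 9); (46/25, -303/25, 5) → (69/25, -303/50, 15/2)

image vertices: (117/25, -129/50, 9), (69/25, -303/50, 15/2)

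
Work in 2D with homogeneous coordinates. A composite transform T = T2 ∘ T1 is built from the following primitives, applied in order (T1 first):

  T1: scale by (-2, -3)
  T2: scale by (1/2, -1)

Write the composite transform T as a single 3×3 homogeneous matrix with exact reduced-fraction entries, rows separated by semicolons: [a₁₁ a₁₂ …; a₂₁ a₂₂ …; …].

T = [-1 0 0; 0 3 0; 0 0 1]

T1 = [-2 0 0; 0 -3 0; 0 0 1]
T2·T1 = [-1 0 0; 0 3 0; 0 0 1]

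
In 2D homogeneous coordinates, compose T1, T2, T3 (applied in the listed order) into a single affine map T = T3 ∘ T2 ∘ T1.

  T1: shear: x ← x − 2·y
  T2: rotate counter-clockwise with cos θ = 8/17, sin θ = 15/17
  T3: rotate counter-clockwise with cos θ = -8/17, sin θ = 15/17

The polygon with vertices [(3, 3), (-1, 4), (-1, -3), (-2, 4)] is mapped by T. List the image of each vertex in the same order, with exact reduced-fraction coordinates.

T1 shear: x ← x − 2·y: (3, 3) → (-3, 3); (-1, 4) → (-9, 4); (-1, -3) → (5, -3); (-2, 4) → (-10, 4)
T2 rotate counter-clockwise with cos θ = 8/17, sin θ = 15/17: (-3, 3) → (-69/17, -21/17); (-9, 4) → (-132/17, -103/17); (5, -3) → (5, 3); (-10, 4) → (-140/17, -118/17)
T3 rotate counter-clockwise with cos θ = -8/17, sin θ = 15/17: (-69/17, -21/17) → (3, -3); (-132/17, -103/17) → (9, -4); (5, 3) → (-5, 3); (-140/17, -118/17) → (10, -4)

image vertices: (3, -3), (9, -4), (-5, 3), (10, -4)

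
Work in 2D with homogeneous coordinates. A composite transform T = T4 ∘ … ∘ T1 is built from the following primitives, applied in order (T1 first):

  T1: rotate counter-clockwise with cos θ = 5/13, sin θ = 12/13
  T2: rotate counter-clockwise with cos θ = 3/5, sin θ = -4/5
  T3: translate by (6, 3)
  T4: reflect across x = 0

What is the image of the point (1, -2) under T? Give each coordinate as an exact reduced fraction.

T1 rotate counter-clockwise with cos θ = 5/13, sin θ = 12/13: (1, -2) → (29/13, 2/13)
T2 rotate counter-clockwise with cos θ = 3/5, sin θ = -4/5: (29/13, 2/13) → (19/13, -22/13)
T3 translate by (6, 3): (19/13, -22/13) → (97/13, 17/13)
T4 reflect across x = 0: (97/13, 17/13) → (-97/13, 17/13)

T(p) = (-97/13, 17/13)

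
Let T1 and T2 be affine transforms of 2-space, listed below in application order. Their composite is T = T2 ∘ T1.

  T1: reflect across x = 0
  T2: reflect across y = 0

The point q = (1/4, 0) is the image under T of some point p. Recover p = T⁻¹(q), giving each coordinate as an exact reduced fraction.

p = (-1/4, 0)

T1 = [-1 0 0; 0 1 0; 0 0 1]
T2·T1 = [-1 0 0; 0 -1 0; 0 0 1]
det M = 1; M⁻¹ = [-1 0 0; 0 -1 0; 0 0 1]
M⁻¹ · (1/4, 0)ᵀ = (-1/4, 0)ᵀ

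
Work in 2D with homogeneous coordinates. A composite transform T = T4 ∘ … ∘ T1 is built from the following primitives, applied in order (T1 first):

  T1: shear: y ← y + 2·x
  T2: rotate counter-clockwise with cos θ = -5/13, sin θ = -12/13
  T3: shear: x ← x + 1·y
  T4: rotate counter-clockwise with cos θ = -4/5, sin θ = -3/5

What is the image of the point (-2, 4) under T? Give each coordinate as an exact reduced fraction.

T1 shear: y ← y + 2·x: (-2, 4) → (-2, 0)
T2 rotate counter-clockwise with cos θ = -5/13, sin θ = -12/13: (-2, 0) → (10/13, 24/13)
T3 shear: x ← x + 1·y: (10/13, 24/13) → (34/13, 24/13)
T4 rotate counter-clockwise with cos θ = -4/5, sin θ = -3/5: (34/13, 24/13) → (-64/65, -198/65)

T(p) = (-64/65, -198/65)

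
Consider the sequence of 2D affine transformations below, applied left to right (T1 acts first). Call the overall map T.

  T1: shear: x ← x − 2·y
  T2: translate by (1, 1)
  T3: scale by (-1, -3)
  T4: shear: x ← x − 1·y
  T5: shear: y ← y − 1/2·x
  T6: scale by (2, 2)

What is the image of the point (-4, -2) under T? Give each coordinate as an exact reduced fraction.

T(p) = (-8, 10)

T1 shear: x ← x − 2·y: (-4, -2) → (0, -2)
T2 translate by (1, 1): (0, -2) → (1, -1)
T3 scale by (-1, -3): (1, -1) → (-1, 3)
T4 shear: x ← x − 1·y: (-1, 3) → (-4, 3)
T5 shear: y ← y − 1/2·x: (-4, 3) → (-4, 5)
T6 scale by (2, 2): (-4, 5) → (-8, 10)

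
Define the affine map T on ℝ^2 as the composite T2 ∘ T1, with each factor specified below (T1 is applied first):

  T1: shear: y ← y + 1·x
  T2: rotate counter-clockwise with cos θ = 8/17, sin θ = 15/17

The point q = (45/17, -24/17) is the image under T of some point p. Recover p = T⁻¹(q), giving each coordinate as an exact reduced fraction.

p = (0, -3)

T1 = [1 0 0; 1 1 0; 0 0 1]
T2·T1 = [-7/17 -15/17 0; 23/17 8/17 0; 0 0 1]
det M = 1; M⁻¹ = [8/17 15/17 0; -23/17 -7/17 0; 0 0 1]
M⁻¹ · (45/17, -24/17)ᵀ = (0, -3)ᵀ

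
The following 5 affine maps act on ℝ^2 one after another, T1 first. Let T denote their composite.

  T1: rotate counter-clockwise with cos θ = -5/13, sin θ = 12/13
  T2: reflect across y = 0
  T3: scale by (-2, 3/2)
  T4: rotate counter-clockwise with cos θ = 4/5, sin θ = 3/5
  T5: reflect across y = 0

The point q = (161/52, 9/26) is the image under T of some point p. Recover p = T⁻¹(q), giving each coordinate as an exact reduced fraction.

T1 = [-5/13 -12/13 0; 12/13 -5/13 0; 0 0 1]
T2·T1 = [-5/13 -12/13 0; -12/13 5/13 0; 0 0 1]
T3·…·T1 = [10/13 24/13 0; -18/13 15/26 0; 0 0 1]
T4·…·T1 = [94/65 147/130 0; -42/65 102/65 0; 0 0 1]
T5·…·T1 = [94/65 147/130 0; 42/65 -102/65 0; 0 0 1]
det M = -3; M⁻¹ = [34/65 49/130 0; 14/65 -94/195 0; 0 0 1]
M⁻¹ · (161/52, 9/26)ᵀ = (7/4, 1/2)ᵀ

p = (7/4, 1/2)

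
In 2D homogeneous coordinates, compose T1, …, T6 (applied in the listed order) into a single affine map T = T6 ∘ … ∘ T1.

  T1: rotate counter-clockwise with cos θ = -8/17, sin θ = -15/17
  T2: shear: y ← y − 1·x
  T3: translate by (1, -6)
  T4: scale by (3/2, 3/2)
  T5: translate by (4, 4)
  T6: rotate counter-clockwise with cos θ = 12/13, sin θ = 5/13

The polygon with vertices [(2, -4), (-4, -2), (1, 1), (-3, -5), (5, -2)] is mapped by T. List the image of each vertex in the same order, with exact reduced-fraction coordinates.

T1 rotate counter-clockwise with cos θ = -8/17, sin θ = -15/17: (2, -4) → (-76/17, 2/17); (-4, -2) → (2/17, 76/17); (1, 1) → (7/17, -23/17); (-3, -5) → (-3, 5); (5, -2) → (-70/17, -59/17)
T2 shear: y ← y − 1·x: (-76/17, 2/17) → (-76/17, 78/17); (2/17, 76/17) → (2/17, 74/17); (7/17, -23/17) → (7/17, -30/17); (-3, 5) → (-3, 8); (-70/17, -59/17) → (-70/17, 11/17)
T3 translate by (1, -6): (-76/17, 78/17) → (-59/17, -24/17); (2/17, 74/17) → (19/17, -28/17); (7/17, -30/17) → (24/17, -132/17); (-3, 8) → (-2, 2); (-70/17, 11/17) → (-53/17, -91/17)
T4 scale by (3/2, 3/2): (-59/17, -24/17) → (-177/34, -36/17); (19/17, -28/17) → (57/34, -42/17); (24/17, -132/17) → (36/17, -198/17); (-2, 2) → (-3, 3); (-53/17, -91/17) → (-159/34, -273/34)
T5 translate by (4, 4): (-177/34, -36/17) → (-41/34, 32/17); (57/34, -42/17) → (193/34, 26/17); (36/17, -198/17) → (104/17, -130/17); (-3, 3) → (1, 7); (-159/34, -273/34) → (-23/34, -137/34)
T6 rotate counter-clockwise with cos θ = 12/13, sin θ = 5/13: (-41/34, 32/17) → (-406/221, 563/442); (193/34, 26/17) → (1028/221, 1589/442); (104/17, -130/17) → (146/17, -80/17); (1, 7) → (-23/13, 89/13); (-23/34, -137/34) → (409/442, -1759/442)

image vertices: (-406/221, 563/442), (1028/221, 1589/442), (146/17, -80/17), (-23/13, 89/13), (409/442, -1759/442)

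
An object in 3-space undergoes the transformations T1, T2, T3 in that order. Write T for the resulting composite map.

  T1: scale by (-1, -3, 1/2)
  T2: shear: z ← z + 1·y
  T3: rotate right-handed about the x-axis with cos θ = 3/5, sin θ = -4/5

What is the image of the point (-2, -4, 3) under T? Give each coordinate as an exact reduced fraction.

T(p) = (2, 18, -3/2)

T1 scale by (-1, -3, 1/2): (-2, -4, 3) → (2, 12, 3/2)
T2 shear: z ← z + 1·y: (2, 12, 3/2) → (2, 12, 27/2)
T3 rotate right-handed about the x-axis with cos θ = 3/5, sin θ = -4/5: (2, 12, 27/2) → (2, 18, -3/2)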